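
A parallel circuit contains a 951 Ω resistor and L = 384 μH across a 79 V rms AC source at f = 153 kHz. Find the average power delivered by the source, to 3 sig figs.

ω = 2πf = 961300 rad/s
X_L = ωL = 369 Ω
Parallel: admittances add. Y = 1/R + 1/(jωL)
Y = (0.00105 − j0.00271) S
|Y| = 0.00291 S → |Z| = 1/|Y| = 344 Ω, ∠Z = −∠Y = 68.8°
I = V/|Z| = 230 mA
P = VI cos φ = 79 × 0.230 × cos(68.8°) = 6.56 W

6.56 W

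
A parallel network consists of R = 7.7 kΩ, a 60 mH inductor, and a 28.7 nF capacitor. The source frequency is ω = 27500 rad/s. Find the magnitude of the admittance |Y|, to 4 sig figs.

X_L = ωL = 1650 Ω
X_C = 1/(ωC) = 1267 Ω
Parallel: admittances add. Y = 1/R + 1/(jωL) + jωC
Y = (0.0001299 + j0.0001832) S
|Y| = 0.0002246 S → |Z| = 1/|Y| = 4453 Ω, ∠Z = −∠Y = -54.67°

224.6 μS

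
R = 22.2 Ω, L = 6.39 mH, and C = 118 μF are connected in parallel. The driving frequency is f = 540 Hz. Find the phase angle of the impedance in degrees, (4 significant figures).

-82.75°

ω = 2πf = 3393 rad/s
X_L = ωL = 21.68 Ω
X_C = 1/(ωC) = 2.498 Ω
Parallel: admittances add. Y = 1/R + 1/(jωL) + jωC
Y = (0.04505 + j0.3542) S
|Y| = 0.3571 S → |Z| = 1/|Y| = 2.800 Ω, ∠Z = −∠Y = -82.75°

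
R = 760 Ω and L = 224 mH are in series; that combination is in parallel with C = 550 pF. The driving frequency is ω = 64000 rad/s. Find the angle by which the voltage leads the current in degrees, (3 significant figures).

83.9°

X_L = ωL = 14300 Ω
X_C = 1/(ωC) = 28400 Ω
Branch 1 (R+jX_L): Z₁ = 760 + j14300 Ω, |Z₁| = 14400 Ω
Branch 2 (−jX_C): Z₂ = −j28400 Ω
Parallel: Z = Z₁Z₂/(Z₁+Z₂), |Z| = 28900 Ω, ∠Z = 83.9°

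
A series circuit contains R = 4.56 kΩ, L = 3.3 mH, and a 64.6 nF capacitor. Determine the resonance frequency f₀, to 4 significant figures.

10.90 kHz

ω₀ = 1/√(LC) = 1/√(0.0033 × 6.46e-08) = 68490 rad/s
f₀ = ω₀/(2π) = 10.90 kHz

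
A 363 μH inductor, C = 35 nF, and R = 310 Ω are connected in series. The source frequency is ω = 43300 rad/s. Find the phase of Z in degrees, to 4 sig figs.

-64.30°

X_L = ωL = 15.72 Ω
X_C = 1/(ωC) = 659.8 Ω
Net reactance X = X_L − X_C = -644.1 Ω
Z = 310.0 − j644.1 Ω
|Z| = √(310.0² + 644.1²) = 714.8 Ω
∠Z = arctan(-644.1/310.0) = -64.30°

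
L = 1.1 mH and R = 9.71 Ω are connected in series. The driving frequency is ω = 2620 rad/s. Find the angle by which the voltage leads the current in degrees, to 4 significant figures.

X_L = ωL = 2.882 Ω
Z = 9.710 + j2.882 Ω
|Z| = √(9.710² + 2.882²) = 10.13 Ω
∠Z = arctan(2.882/9.710) = 16.53°

16.53°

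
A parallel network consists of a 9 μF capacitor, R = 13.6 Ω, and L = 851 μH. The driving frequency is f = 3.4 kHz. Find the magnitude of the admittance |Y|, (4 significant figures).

ω = 2πf = 21360 rad/s
X_L = ωL = 18.18 Ω
X_C = 1/(ωC) = 5.201 Ω
Parallel: admittances add. Y = 1/R + 1/(jωL) + jωC
Y = (0.07353 + j0.1373) S
|Y| = 0.1557 S → |Z| = 1/|Y| = 6.422 Ω, ∠Z = −∠Y = -61.82°

155.7 mS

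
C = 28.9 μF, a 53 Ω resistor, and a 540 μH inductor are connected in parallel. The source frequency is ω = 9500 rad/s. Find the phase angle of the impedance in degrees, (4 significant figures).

X_L = ωL = 5.130 Ω
X_C = 1/(ωC) = 3.642 Ω
Parallel: admittances add. Y = 1/R + 1/(jωL) + jωC
Y = (0.01887 + j0.07962) S
|Y| = 0.08182 S → |Z| = 1/|Y| = 12.22 Ω, ∠Z = −∠Y = -76.67°

-76.67°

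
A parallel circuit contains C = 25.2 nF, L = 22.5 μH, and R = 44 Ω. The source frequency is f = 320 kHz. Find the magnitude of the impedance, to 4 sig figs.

ω = 2πf = 2.011e+06 rad/s
X_L = ωL = 45.24 Ω
X_C = 1/(ωC) = 19.74 Ω
Parallel: admittances add. Y = 1/R + 1/(jωL) + jωC
Y = (0.02273 + j0.02856) S
|Y| = 0.03650 S → |Z| = 1/|Y| = 27.40 Ω, ∠Z = −∠Y = -51.49°

27.40 Ω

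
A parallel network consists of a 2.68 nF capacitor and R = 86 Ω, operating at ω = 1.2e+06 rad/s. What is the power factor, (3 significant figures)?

X_C = 1/(ωC) = 311 Ω
Parallel: admittances add. Y = 1/R + jωC
Y = (0.0116 + j0.00322) S
|Y| = 0.0121 S → |Z| = 1/|Y| = 82.9 Ω, ∠Z = −∠Y = -15.5°
cos φ = cos(-15.5°) = 0.964

0.964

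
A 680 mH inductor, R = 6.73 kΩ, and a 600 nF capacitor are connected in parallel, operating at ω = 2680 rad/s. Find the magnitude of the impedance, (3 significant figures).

935 Ω

X_L = ωL = 1820 Ω
X_C = 1/(ωC) = 622 Ω
Parallel: admittances add. Y = 1/R + 1/(jωL) + jωC
Y = (0.000149 + j0.00106) S
|Y| = 0.00107 S → |Z| = 1/|Y| = 935 Ω, ∠Z = −∠Y = -82.0°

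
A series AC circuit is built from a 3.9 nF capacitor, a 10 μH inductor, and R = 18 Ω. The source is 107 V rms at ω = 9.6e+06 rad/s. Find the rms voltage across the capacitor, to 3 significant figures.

39.9 V

X_L = ωL = 96.0 Ω
X_C = 1/(ωC) = 26.7 Ω
Net reactance X = X_L − X_C = 69.3 Ω
Z = 18.0 + j69.3 Ω
|Z| = √(18.0² + 69.3²) = 71.6 Ω
I = V/|Z| = 1.49 A
V_C = I·|Z_C| = 1.49 × 26.7 = 39.9 V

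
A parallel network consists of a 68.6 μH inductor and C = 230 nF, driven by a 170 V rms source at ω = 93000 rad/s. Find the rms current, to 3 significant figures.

X_L = ωL = 6.38 Ω
X_C = 1/(ωC) = 46.8 Ω
Parallel: admittances add. Y = 1/(jωL) + jωC
Y = (0 − j0.135) S
|Y| = 0.135 S → |Z| = 1/|Y| = 7.39 Ω, ∠Z = −∠Y = 90.0°
I = V/|Z| = 170/7.39 = 23.0 A

23.0 A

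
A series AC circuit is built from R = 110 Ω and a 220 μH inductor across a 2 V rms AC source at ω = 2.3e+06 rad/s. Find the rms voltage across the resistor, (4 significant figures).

X_L = ωL = 506.0 Ω
Z = 110.0 + j506.0 Ω
|Z| = √(110.0² + 506.0²) = 517.8 Ω
I = V/|Z| = 3.862 mA
V_R = I·|Z_R| = 0.003862 × 110.0 = 0.4249 V

0.4249 V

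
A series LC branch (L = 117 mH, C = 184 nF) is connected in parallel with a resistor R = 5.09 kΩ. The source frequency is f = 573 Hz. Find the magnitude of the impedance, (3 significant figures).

ω = 2πf = 3600 rad/s
X_L = ωL = 421 Ω
X_C = 1/(ωC) = 1510 Ω
Branch 1: Z₁ = R = 5090 Ω
Branch 2 (series LC): Z₂ = j(X_L − X_C) = −j1090 Ω
Parallel: Z = Z₁Z₂/(Z₁+Z₂), |Z| = 1060 Ω, ∠Z = -77.9°

1060 Ω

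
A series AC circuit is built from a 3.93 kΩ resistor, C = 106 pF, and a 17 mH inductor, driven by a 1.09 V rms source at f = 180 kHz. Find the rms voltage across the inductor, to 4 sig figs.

1.811 V

ω = 2πf = 1.131e+06 rad/s
X_L = ωL = 19230 Ω
X_C = 1/(ωC) = 8341 Ω
Net reactance X = X_L − X_C = 10890 Ω
Z = 3930 + j10890 Ω
|Z| = √(3930² + 10890²) = 11570 Ω
I = V/|Z| = 94.19 μA
V_L = I·|Z_L| = 9.419e-05 × 19230 = 1.811 V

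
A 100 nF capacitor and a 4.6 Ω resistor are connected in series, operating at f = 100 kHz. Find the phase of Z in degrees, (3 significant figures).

ω = 2πf = 628300 rad/s
X_C = 1/(ωC) = 15.9 Ω
Z = 4.60 − j15.9 Ω
|Z| = √(4.60² + 15.9²) = 16.6 Ω
∠Z = arctan(-15.9/4.60) = -73.9°

-73.9°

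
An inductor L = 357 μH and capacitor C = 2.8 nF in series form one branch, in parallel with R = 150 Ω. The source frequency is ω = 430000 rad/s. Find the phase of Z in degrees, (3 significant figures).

X_L = ωL = 154 Ω
X_C = 1/(ωC) = 831 Ω
Branch 1: Z₁ = R = 150 Ω
Branch 2 (series LC): Z₂ = j(X_L − X_C) = −j677 Ω
Parallel: Z = Z₁Z₂/(Z₁+Z₂), |Z| = 146 Ω, ∠Z = -12.5°

-12.5°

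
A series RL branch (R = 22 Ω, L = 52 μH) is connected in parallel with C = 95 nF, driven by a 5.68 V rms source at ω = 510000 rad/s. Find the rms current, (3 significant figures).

X_L = ωL = 26.5 Ω
X_C = 1/(ωC) = 20.6 Ω
Branch 1 (R+jX_L): Z₁ = 22.0 + j26.5 Ω, |Z₁| = 34.5 Ω
Branch 2 (−jX_C): Z₂ = −j20.6 Ω
Parallel: Z = Z₁Z₂/(Z₁+Z₂), |Z| = 31.2 Ω, ∠Z = -54.6°
I = V/|Z| = 5.68/31.2 = 182 mA

182 mA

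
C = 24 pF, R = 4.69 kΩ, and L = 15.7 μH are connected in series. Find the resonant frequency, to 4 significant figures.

8.199 MHz

ω₀ = 1/√(LC) = 1/√(1.57e-05 × 2.4e-11) = 5.152e+07 rad/s
f₀ = ω₀/(2π) = 8.199 MHz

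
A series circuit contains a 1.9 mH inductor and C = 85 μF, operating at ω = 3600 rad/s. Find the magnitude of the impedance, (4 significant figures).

X_L = ωL = 6.840 Ω
X_C = 1/(ωC) = 3.268 Ω
Net reactance X = X_L − X_C = 3.572 Ω
Z = j3.572 Ω
|Z| = √(0² + 3.572²) = 3.572 Ω

3.572 Ω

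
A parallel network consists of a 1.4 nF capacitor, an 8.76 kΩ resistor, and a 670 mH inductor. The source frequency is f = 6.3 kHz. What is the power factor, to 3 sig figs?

0.988

ω = 2πf = 39580 rad/s
X_L = ωL = 26500 Ω
X_C = 1/(ωC) = 18000 Ω
Parallel: admittances add. Y = 1/R + 1/(jωL) + jωC
Y = (0.000114 + j1.77e-05) S
|Y| = 0.000116 S → |Z| = 1/|Y| = 8660 Ω, ∠Z = −∠Y = -8.82°
cos φ = cos(-8.82°) = 0.988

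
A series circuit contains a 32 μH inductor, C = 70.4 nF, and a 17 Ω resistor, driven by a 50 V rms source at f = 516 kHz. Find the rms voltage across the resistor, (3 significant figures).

8.43 V

ω = 2πf = 3.242e+06 rad/s
X_L = ωL = 104 Ω
X_C = 1/(ωC) = 4.38 Ω
Net reactance X = X_L − X_C = 99.4 Ω
Z = 17.0 + j99.4 Ω
|Z| = √(17.0² + 99.4²) = 101 Ω
I = V/|Z| = 496 mA
V_R = I·|Z_R| = 0.496 × 17.0 = 8.43 V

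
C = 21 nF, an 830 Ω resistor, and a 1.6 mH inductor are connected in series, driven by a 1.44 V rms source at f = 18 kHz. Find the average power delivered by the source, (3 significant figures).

2.31 mW

ω = 2πf = 113100 rad/s
X_L = ωL = 181 Ω
X_C = 1/(ωC) = 421 Ω
Net reactance X = X_L − X_C = -240 Ω
Z = 830 − j240 Ω
|Z| = √(830² + 240²) = 864 Ω
∠Z = arctan(-240/830) = -16.1°
I = V/|Z| = 1.67 mA
P = VI cos φ = 1.44 × 0.00167 × cos(-16.1°) = 2.31 mW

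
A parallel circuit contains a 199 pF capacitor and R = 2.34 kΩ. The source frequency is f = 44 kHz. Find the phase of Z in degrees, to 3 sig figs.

-7.34°

ω = 2πf = 276500 rad/s
X_C = 1/(ωC) = 18200 Ω
Parallel: admittances add. Y = 1/R + jωC
Y = (0.000427 + j5.5e-05) S
|Y| = 0.000431 S → |Z| = 1/|Y| = 2320 Ω, ∠Z = −∠Y = -7.34°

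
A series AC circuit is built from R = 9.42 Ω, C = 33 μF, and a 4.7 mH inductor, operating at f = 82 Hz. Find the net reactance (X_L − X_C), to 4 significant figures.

ω = 2πf = 515.2 rad/s
X_L = ωL = 2.422 Ω
X_C = 1/(ωC) = 58.82 Ω
X = 2.422 − 58.82 = -56.39 Ω

-56.39 Ω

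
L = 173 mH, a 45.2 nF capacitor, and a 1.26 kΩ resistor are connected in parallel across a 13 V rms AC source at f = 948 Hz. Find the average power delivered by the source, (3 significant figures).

134 mW

ω = 2πf = 5956 rad/s
X_L = ωL = 1030 Ω
X_C = 1/(ωC) = 3710 Ω
Parallel: admittances add. Y = 1/R + 1/(jωL) + jωC
Y = (0.000794 − j0.000701) S
|Y| = 0.00106 S → |Z| = 1/|Y| = 944 Ω, ∠Z = −∠Y = 41.5°
I = V/|Z| = 13.8 mA
P = VI cos φ = 13 × 0.0138 × cos(41.5°) = 134 mW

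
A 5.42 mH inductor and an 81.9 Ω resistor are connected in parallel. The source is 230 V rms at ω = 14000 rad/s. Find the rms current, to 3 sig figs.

4.13 A

X_L = ωL = 75.9 Ω
Parallel: admittances add. Y = 1/R + 1/(jωL)
Y = (0.0122 − j0.0132) S
|Y| = 0.0180 S → |Z| = 1/|Y| = 55.7 Ω, ∠Z = −∠Y = 47.2°
I = V/|Z| = 230/55.7 = 4.13 A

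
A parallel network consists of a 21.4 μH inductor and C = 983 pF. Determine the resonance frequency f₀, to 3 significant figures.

1.10 MHz

ω₀ = 1/√(LC) = 1/√(2.14e-05 × 9.83e-10) = 6.895e+06 rad/s
f₀ = ω₀/(2π) = 1.10 MHz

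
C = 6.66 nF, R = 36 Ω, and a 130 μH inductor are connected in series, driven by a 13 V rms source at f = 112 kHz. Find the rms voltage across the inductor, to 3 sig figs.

9.36 V

ω = 2πf = 703700 rad/s
X_L = ωL = 91.5 Ω
X_C = 1/(ωC) = 213 Ω
Net reactance X = X_L − X_C = -122 Ω
Z = 36.0 − j122 Ω
|Z| = √(36.0² + 122²) = 127 Ω
I = V/|Z| = 102 mA
V_L = I·|Z_L| = 0.102 × 91.5 = 9.36 V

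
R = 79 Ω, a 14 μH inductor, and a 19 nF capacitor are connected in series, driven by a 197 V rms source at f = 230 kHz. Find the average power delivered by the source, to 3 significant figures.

471 W

ω = 2πf = 1.445e+06 rad/s
X_L = ωL = 20.2 Ω
X_C = 1/(ωC) = 36.4 Ω
Net reactance X = X_L − X_C = -16.2 Ω
Z = 79.0 − j16.2 Ω
|Z| = √(79.0² + 16.2²) = 80.6 Ω
∠Z = arctan(-16.2/79.0) = -11.6°
I = V/|Z| = 2.44 A
P = VI cos φ = 197 × 2.44 × cos(-11.6°) = 471 W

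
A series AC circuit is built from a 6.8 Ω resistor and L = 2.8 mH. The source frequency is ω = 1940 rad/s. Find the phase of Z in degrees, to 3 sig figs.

X_L = ωL = 5.43 Ω
Z = 6.80 + j5.43 Ω
|Z| = √(6.80² + 5.43²) = 8.70 Ω
∠Z = arctan(5.43/6.80) = 38.6°

38.6°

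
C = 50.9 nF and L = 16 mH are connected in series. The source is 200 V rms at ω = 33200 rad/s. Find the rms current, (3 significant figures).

X_L = ωL = 531 Ω
X_C = 1/(ωC) = 592 Ω
Net reactance X = X_L − X_C = -60.6 Ω
Z = − j60.6 Ω
|Z| = √(0² + 60.6²) = 60.6 Ω
I = V/|Z| = 200/60.6 = 3.30 A

3.30 A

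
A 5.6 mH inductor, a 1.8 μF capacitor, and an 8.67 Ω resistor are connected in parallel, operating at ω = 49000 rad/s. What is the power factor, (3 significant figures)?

X_L = ωL = 274 Ω
X_C = 1/(ωC) = 11.3 Ω
Parallel: admittances add. Y = 1/R + 1/(jωL) + jωC
Y = (0.115 + j0.0846) S
|Y| = 0.143 S → |Z| = 1/|Y| = 6.99 Ω, ∠Z = −∠Y = -36.2°
cos φ = cos(-36.2°) = 0.806

0.806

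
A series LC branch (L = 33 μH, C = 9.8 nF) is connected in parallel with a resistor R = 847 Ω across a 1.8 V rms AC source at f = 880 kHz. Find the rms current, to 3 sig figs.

11.2 mA

ω = 2πf = 5.529e+06 rad/s
X_L = ωL = 182 Ω
X_C = 1/(ωC) = 18.5 Ω
Branch 1: Z₁ = R = 847 Ω
Branch 2 (series LC): Z₂ = j(X_L − X_C) = j164 Ω
Parallel: Z = Z₁Z₂/(Z₁+Z₂), |Z| = 161 Ω, ∠Z = 79.0°
I = V/|Z| = 1.8/161 = 11.2 mA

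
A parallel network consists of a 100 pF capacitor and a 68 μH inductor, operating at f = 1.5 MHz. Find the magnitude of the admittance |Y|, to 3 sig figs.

618 μS

ω = 2πf = 9.425e+06 rad/s
X_L = ωL = 641 Ω
X_C = 1/(ωC) = 1060 Ω
Parallel: admittances add. Y = 1/(jωL) + jωC
Y = (0 − j0.000618) S
|Y| = 0.000618 S → |Z| = 1/|Y| = 1620 Ω, ∠Z = −∠Y = 90.0°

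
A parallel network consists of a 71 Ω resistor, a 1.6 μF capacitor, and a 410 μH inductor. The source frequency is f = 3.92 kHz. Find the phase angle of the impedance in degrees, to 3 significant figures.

ω = 2πf = 24630 rad/s
X_L = ωL = 10.1 Ω
X_C = 1/(ωC) = 25.4 Ω
Parallel: admittances add. Y = 1/R + 1/(jωL) + jωC
Y = (0.0141 − j0.0596) S
|Y| = 0.0613 S → |Z| = 1/|Y| = 16.3 Ω, ∠Z = −∠Y = 76.7°

76.7°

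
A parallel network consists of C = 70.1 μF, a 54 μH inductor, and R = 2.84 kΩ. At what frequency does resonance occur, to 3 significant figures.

ω₀ = 1/√(LC) = 1/√(5.4e-05 × 7.01e-05) = 16250 rad/s
f₀ = ω₀/(2π) = 2.59 kHz

2.59 kHz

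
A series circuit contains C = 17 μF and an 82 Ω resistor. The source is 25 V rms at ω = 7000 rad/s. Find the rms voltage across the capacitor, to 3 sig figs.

2.55 V

X_C = 1/(ωC) = 8.40 Ω
Z = 82.0 − j8.40 Ω
|Z| = √(82.0² + 8.40²) = 82.4 Ω
I = V/|Z| = 303 mA
V_C = I·|Z_C| = 0.303 × 8.40 = 2.55 V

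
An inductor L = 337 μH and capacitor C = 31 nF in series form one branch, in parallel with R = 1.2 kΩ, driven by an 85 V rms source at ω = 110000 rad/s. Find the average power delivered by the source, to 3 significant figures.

X_L = ωL = 37.1 Ω
X_C = 1/(ωC) = 293 Ω
Branch 1: Z₁ = R = 1200 Ω
Branch 2 (series LC): Z₂ = j(X_L − X_C) = −j256 Ω
Parallel: Z = Z₁Z₂/(Z₁+Z₂), |Z| = 251 Ω, ∠Z = -77.9°
I = V/|Z| = 339 mA
P = VI cos φ = 85 × 0.339 × cos(-77.9°) = 6.02 W

6.02 W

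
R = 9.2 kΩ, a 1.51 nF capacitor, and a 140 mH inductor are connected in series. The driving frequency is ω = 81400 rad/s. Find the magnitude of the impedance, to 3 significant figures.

9760 Ω

X_L = ωL = 11400 Ω
X_C = 1/(ωC) = 8140 Ω
Net reactance X = X_L − X_C = 3260 Ω
Z = 9200 + j3260 Ω
|Z| = √(9200² + 3260²) = 9760 Ω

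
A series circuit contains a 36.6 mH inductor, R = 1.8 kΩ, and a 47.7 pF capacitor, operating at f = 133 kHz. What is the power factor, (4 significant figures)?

ω = 2πf = 835700 rad/s
X_L = ωL = 30590 Ω
X_C = 1/(ωC) = 25090 Ω
Net reactance X = X_L − X_C = 5498 Ω
Z = 1800 + j5498 Ω
|Z| = √(1800² + 5498²) = 5785 Ω
∠Z = arctan(5498/1800) = 71.87°
cos φ = cos(71.87°) = 0.3111

0.3111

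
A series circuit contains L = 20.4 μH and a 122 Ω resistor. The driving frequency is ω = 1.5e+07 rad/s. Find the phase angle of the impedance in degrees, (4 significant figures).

68.26°

X_L = ωL = 306.0 Ω
Z = 122.0 + j306.0 Ω
|Z| = √(122.0² + 306.0²) = 329.4 Ω
∠Z = arctan(306.0/122.0) = 68.26°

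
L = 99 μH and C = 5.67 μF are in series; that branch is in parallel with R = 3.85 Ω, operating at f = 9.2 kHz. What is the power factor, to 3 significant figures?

0.570

ω = 2πf = 57810 rad/s
X_L = ωL = 5.72 Ω
X_C = 1/(ωC) = 3.05 Ω
Branch 1: Z₁ = R = 3.85 Ω
Branch 2 (series LC): Z₂ = j(X_L − X_C) = j2.67 Ω
Parallel: Z = Z₁Z₂/(Z₁+Z₂), |Z| = 2.19 Ω, ∠Z = 55.2°
cos φ = cos(55.2°) = 0.570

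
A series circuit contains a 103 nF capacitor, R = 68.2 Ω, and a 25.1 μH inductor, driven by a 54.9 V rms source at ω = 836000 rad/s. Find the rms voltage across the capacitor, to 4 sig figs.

9.262 V

X_L = ωL = 20.98 Ω
X_C = 1/(ωC) = 11.61 Ω
Net reactance X = X_L − X_C = 9.370 Ω
Z = 68.20 + j9.370 Ω
|Z| = √(68.20² + 9.370²) = 68.84 Ω
I = V/|Z| = 797.5 mA
V_C = I·|Z_C| = 0.7975 × 11.61 = 9.262 V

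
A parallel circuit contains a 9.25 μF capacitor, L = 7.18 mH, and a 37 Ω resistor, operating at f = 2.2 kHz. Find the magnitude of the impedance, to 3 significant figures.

8.27 Ω

ω = 2πf = 13820 rad/s
X_L = ωL = 99.2 Ω
X_C = 1/(ωC) = 7.82 Ω
Parallel: admittances add. Y = 1/R + 1/(jωL) + jωC
Y = (0.0270 + j0.118) S
|Y| = 0.121 S → |Z| = 1/|Y| = 8.27 Ω, ∠Z = −∠Y = -77.1°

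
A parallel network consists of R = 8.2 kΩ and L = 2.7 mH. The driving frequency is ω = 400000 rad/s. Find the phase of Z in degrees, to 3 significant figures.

82.5°

X_L = ωL = 1080 Ω
Parallel: admittances add. Y = 1/R + 1/(jωL)
Y = (0.000122 − j0.000926) S
|Y| = 0.000934 S → |Z| = 1/|Y| = 1070 Ω, ∠Z = −∠Y = 82.5°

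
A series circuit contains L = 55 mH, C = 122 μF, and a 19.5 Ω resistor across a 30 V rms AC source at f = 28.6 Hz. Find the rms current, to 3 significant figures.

ω = 2πf = 179.7 rad/s
X_L = ωL = 9.88 Ω
X_C = 1/(ωC) = 45.6 Ω
Net reactance X = X_L − X_C = -35.7 Ω
Z = 19.5 − j35.7 Ω
|Z| = √(19.5² + 35.7²) = 40.7 Ω
I = V/|Z| = 30/40.7 = 737 mA

737 mA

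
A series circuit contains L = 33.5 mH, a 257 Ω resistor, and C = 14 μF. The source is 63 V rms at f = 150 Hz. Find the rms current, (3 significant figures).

ω = 2πf = 942.5 rad/s
X_L = ωL = 31.6 Ω
X_C = 1/(ωC) = 75.8 Ω
Net reactance X = X_L − X_C = -44.2 Ω
Z = 257 − j44.2 Ω
|Z| = √(257² + 44.2²) = 261 Ω
I = V/|Z| = 63/261 = 242 mA

242 mA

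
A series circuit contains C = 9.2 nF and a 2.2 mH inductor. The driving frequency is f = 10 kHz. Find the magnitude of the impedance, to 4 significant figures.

ω = 2πf = 62830 rad/s
X_L = ωL = 138.2 Ω
X_C = 1/(ωC) = 1730 Ω
Net reactance X = X_L − X_C = -1592 Ω
Z = − j1592 Ω
|Z| = √(0² + 1592²) = 1592 Ω

1592 Ω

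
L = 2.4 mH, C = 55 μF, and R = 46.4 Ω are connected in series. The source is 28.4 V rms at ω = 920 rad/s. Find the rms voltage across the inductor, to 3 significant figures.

X_L = ωL = 2.21 Ω
X_C = 1/(ωC) = 19.8 Ω
Net reactance X = X_L − X_C = -17.6 Ω
Z = 46.4 − j17.6 Ω
|Z| = √(46.4² + 17.6²) = 49.6 Ω
I = V/|Z| = 572 mA
V_L = I·|Z_L| = 0.572 × 2.21 = 1.26 V

1.26 V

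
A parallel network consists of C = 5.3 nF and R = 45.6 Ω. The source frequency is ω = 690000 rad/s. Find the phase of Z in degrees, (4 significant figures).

X_C = 1/(ωC) = 273.4 Ω
Parallel: admittances add. Y = 1/R + jωC
Y = (0.02193 + j0.003657) S
|Y| = 0.02223 S → |Z| = 1/|Y| = 44.98 Ω, ∠Z = −∠Y = -9.467°

-9.467°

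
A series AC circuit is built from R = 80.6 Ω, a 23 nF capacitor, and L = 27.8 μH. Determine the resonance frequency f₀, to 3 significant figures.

ω₀ = 1/√(LC) = 1/√(2.78e-05 × 2.3e-08) = 1.251e+06 rad/s
f₀ = ω₀/(2π) = 199 kHz

199 kHz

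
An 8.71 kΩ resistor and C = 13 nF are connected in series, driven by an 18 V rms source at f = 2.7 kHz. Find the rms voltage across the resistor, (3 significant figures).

ω = 2πf = 16960 rad/s
X_C = 1/(ωC) = 4530 Ω
Z = 8710 − j4530 Ω
|Z| = √(8710² + 4530²) = 9820 Ω
I = V/|Z| = 1.83 mA
V_R = I·|Z_R| = 0.00183 × 8710 = 16.0 V

16.0 V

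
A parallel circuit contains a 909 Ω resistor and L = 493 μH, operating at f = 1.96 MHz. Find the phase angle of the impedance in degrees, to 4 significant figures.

ω = 2πf = 1.232e+07 rad/s
X_L = ωL = 6071 Ω
Parallel: admittances add. Y = 1/R + 1/(jωL)
Y = (0.001100 − j0.0001647) S
|Y| = 0.001112 S → |Z| = 1/|Y| = 899.0 Ω, ∠Z = −∠Y = 8.515°

8.515°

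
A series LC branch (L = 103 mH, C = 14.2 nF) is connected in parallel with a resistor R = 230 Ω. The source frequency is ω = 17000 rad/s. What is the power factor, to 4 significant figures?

0.9954

X_L = ωL = 1751 Ω
X_C = 1/(ωC) = 4143 Ω
Branch 1: Z₁ = R = 230.0 Ω
Branch 2 (series LC): Z₂ = j(X_L − X_C) = −j2392 Ω
Parallel: Z = Z₁Z₂/(Z₁+Z₂), |Z| = 228.9 Ω, ∠Z = -5.493°
cos φ = cos(-5.493°) = 0.9954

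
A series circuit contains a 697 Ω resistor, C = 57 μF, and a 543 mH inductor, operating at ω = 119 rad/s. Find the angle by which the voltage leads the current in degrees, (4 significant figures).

X_L = ωL = 64.62 Ω
X_C = 1/(ωC) = 147.4 Ω
Net reactance X = X_L − X_C = -82.81 Ω
Z = 697.0 − j82.81 Ω
|Z| = √(697.0² + 82.81²) = 701.9 Ω
∠Z = arctan(-82.81/697.0) = -6.776°

-6.776°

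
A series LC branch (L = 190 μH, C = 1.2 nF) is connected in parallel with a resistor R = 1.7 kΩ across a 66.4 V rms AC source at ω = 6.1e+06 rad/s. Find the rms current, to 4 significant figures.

X_L = ωL = 1159 Ω
X_C = 1/(ωC) = 136.6 Ω
Branch 1: Z₁ = R = 1700 Ω
Branch 2 (series LC): Z₂ = j(X_L − X_C) = j1022 Ω
Parallel: Z = Z₁Z₂/(Z₁+Z₂), |Z| = 876.1 Ω, ∠Z = 58.98°
I = V/|Z| = 66.4/876.1 = 75.79 mA

75.79 mA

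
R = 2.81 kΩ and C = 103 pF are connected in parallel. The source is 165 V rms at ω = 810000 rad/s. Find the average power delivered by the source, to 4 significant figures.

9.689 W

X_C = 1/(ωC) = 11990 Ω
Parallel: admittances add. Y = 1/R + jωC
Y = (0.0003559 + j8.343e-05) S
|Y| = 0.0003655 S → |Z| = 1/|Y| = 2736 Ω, ∠Z = −∠Y = -13.19°
I = V/|Z| = 60.31 mA
P = VI cos φ = 165 × 0.06031 × cos(-13.19°) = 9.689 W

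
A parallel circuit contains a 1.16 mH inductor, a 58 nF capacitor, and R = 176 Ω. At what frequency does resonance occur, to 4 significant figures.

ω₀ = 1/√(LC) = 1/√(0.00116 × 5.8e-08) = 121900 rad/s
f₀ = ω₀/(2π) = 19.40 kHz

19.40 kHz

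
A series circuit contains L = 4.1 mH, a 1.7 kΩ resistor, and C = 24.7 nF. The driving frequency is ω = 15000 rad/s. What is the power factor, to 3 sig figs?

X_L = ωL = 61.5 Ω
X_C = 1/(ωC) = 2700 Ω
Net reactance X = X_L − X_C = -2640 Ω
Z = 1700 − j2640 Ω
|Z| = √(1700² + 2640²) = 3140 Ω
∠Z = arctan(-2640/1700) = -57.2°
cos φ = cos(-57.2°) = 0.542

0.542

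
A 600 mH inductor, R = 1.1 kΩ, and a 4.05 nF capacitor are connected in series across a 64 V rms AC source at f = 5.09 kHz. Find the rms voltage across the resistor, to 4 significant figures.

6.111 V

ω = 2πf = 31980 rad/s
X_L = ωL = 19190 Ω
X_C = 1/(ωC) = 7721 Ω
Net reactance X = X_L − X_C = 11470 Ω
Z = 1100 + j11470 Ω
|Z| = √(1100² + 11470²) = 11520 Ω
I = V/|Z| = 5.555 mA
V_R = I·|Z_R| = 0.005555 × 1100 = 6.111 V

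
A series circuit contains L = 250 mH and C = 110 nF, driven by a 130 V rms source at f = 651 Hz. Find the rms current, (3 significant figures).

108 mA

ω = 2πf = 4090 rad/s
X_L = ωL = 1020 Ω
X_C = 1/(ωC) = 2220 Ω
Net reactance X = X_L − X_C = -1200 Ω
Z = − j1200 Ω
|Z| = √(0² + 1200²) = 1200 Ω
I = V/|Z| = 130/1200 = 108 mA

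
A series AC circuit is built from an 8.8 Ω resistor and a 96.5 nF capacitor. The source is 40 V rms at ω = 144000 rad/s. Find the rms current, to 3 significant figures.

X_C = 1/(ωC) = 72.0 Ω
Z = 8.80 − j72.0 Ω
|Z| = √(8.80² + 72.0²) = 72.5 Ω
I = V/|Z| = 40/72.5 = 552 mA

552 mA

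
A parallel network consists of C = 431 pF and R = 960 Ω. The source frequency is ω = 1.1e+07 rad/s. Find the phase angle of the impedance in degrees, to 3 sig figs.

X_C = 1/(ωC) = 211 Ω
Parallel: admittances add. Y = 1/R + jωC
Y = (0.00104 + j0.00474) S
|Y| = 0.00485 S → |Z| = 1/|Y| = 206 Ω, ∠Z = −∠Y = -77.6°

-77.6°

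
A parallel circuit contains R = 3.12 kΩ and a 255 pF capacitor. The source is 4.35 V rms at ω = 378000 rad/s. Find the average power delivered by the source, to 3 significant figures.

X_C = 1/(ωC) = 10400 Ω
Parallel: admittances add. Y = 1/R + jωC
Y = (0.000321 + j9.64e-05) S
|Y| = 0.000335 S → |Z| = 1/|Y| = 2990 Ω, ∠Z = −∠Y = -16.7°
I = V/|Z| = 1.46 mA
P = VI cos φ = 4.35 × 0.00146 × cos(-16.7°) = 6.06 mW

6.06 mW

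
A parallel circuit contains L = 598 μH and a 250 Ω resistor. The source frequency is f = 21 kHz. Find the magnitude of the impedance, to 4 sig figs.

ω = 2πf = 131900 rad/s
X_L = ωL = 78.90 Ω
Parallel: admittances add. Y = 1/R + 1/(jωL)
Y = (0.004000 − j0.01267) S
|Y| = 0.01329 S → |Z| = 1/|Y| = 75.25 Ω, ∠Z = −∠Y = 72.48°

75.25 Ω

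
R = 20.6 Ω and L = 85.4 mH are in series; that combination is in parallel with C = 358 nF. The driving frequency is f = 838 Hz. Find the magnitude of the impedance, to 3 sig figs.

ω = 2πf = 5265 rad/s
X_L = ωL = 450 Ω
X_C = 1/(ωC) = 531 Ω
Branch 1 (R+jX_L): Z₁ = 20.6 + j450 Ω, |Z₁| = 450 Ω
Branch 2 (−jX_C): Z₂ = −j531 Ω
Parallel: Z = Z₁Z₂/(Z₁+Z₂), |Z| = 2860 Ω, ∠Z = 73.1°

2860 Ω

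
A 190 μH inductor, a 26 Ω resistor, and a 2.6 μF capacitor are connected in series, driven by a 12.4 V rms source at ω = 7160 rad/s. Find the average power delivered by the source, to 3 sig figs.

X_L = ωL = 1.36 Ω
X_C = 1/(ωC) = 53.7 Ω
Net reactance X = X_L − X_C = -52.4 Ω
Z = 26.0 − j52.4 Ω
|Z| = √(26.0² + 52.4²) = 58.5 Ω
∠Z = arctan(-52.4/26.0) = -63.6°
I = V/|Z| = 212 mA
P = VI cos φ = 12.4 × 0.212 × cos(-63.6°) = 1.17 W

1.17 W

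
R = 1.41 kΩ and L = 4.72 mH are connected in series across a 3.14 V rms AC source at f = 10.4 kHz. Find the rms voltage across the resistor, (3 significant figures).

3.07 V

ω = 2πf = 65350 rad/s
X_L = ωL = 308 Ω
Z = 1410 + j308 Ω
|Z| = √(1410² + 308²) = 1440 Ω
I = V/|Z| = 2.18 mA
V_R = I·|Z_R| = 0.00218 × 1410 = 3.07 V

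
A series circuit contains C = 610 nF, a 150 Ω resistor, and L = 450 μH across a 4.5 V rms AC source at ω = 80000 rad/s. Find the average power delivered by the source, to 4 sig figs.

X_L = ωL = 36.00 Ω
X_C = 1/(ωC) = 20.49 Ω
Net reactance X = X_L − X_C = 15.51 Ω
Z = 150.0 + j15.51 Ω
|Z| = √(150.0² + 15.51²) = 150.8 Ω
∠Z = arctan(15.51/150.0) = 5.903°
I = V/|Z| = 29.84 mA
P = VI cos φ = 4.5 × 0.02984 × cos(5.903°) = 133.6 mW

133.6 mW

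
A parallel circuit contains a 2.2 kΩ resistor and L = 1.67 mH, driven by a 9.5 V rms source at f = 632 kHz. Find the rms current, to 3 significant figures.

4.55 mA

ω = 2πf = 3.971e+06 rad/s
X_L = ωL = 6630 Ω
Parallel: admittances add. Y = 1/R + 1/(jωL)
Y = (0.000455 − j0.000151) S
|Y| = 0.000479 S → |Z| = 1/|Y| = 2090 Ω, ∠Z = −∠Y = 18.4°
I = V/|Z| = 9.5/2090 = 4.55 mA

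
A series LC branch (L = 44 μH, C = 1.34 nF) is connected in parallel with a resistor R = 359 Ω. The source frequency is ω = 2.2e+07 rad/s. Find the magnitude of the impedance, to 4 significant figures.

335.1 Ω

X_L = ωL = 968.0 Ω
X_C = 1/(ωC) = 33.92 Ω
Branch 1: Z₁ = R = 359.0 Ω
Branch 2 (series LC): Z₂ = j(X_L − X_C) = j934.1 Ω
Parallel: Z = Z₁Z₂/(Z₁+Z₂), |Z| = 335.1 Ω, ∠Z = 21.02°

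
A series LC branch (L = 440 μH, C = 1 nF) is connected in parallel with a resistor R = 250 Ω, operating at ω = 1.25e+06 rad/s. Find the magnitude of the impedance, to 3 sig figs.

X_L = ωL = 550 Ω
X_C = 1/(ωC) = 800 Ω
Branch 1: Z₁ = R = 250 Ω
Branch 2 (series LC): Z₂ = j(X_L − X_C) = −j250 Ω
Parallel: Z = Z₁Z₂/(Z₁+Z₂), |Z| = 177 Ω, ∠Z = -45.0°

177 Ω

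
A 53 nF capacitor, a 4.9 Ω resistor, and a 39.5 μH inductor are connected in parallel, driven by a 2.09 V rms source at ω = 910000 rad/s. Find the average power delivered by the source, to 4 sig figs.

891.4 mW

X_L = ωL = 35.95 Ω
X_C = 1/(ωC) = 20.73 Ω
Parallel: admittances add. Y = 1/R + 1/(jωL) + jωC
Y = (0.2041 + j0.02041) S
|Y| = 0.2051 S → |Z| = 1/|Y| = 4.876 Ω, ∠Z = −∠Y = -5.711°
I = V/|Z| = 428.7 mA
P = VI cos φ = 2.09 × 0.4287 × cos(-5.711°) = 891.4 mW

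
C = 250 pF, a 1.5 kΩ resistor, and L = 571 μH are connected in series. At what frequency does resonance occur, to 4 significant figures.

421.2 kHz

ω₀ = 1/√(LC) = 1/√(0.000571 × 2.5e-10) = 2.647e+06 rad/s
f₀ = ω₀/(2π) = 421.2 kHz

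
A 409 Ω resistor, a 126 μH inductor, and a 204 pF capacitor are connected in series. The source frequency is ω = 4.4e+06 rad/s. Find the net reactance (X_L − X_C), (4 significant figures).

X_L = ωL = 554.4 Ω
X_C = 1/(ωC) = 1114 Ω
X = 554.4 − 1114 = -559.7 Ω

-559.7 Ω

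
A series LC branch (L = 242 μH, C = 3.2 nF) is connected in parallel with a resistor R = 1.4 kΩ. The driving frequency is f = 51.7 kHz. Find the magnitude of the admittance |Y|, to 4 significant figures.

1.339 mS

ω = 2πf = 324800 rad/s
X_L = ωL = 78.61 Ω
X_C = 1/(ωC) = 962.0 Ω
Branch 1: Z₁ = R = 1400 Ω
Branch 2 (series LC): Z₂ = j(X_L − X_C) = −j883.4 Ω
Parallel: Z = Z₁Z₂/(Z₁+Z₂), |Z| = 747.1 Ω, ∠Z = -57.75°
|Y| = 1/|Z| = 1.339 mS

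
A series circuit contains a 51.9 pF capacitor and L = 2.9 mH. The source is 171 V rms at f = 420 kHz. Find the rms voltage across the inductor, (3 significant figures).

3720 V

ω = 2πf = 2.639e+06 rad/s
X_L = ωL = 7650 Ω
X_C = 1/(ωC) = 7300 Ω
Net reactance X = X_L − X_C = 352 Ω
Z = j352 Ω
|Z| = √(0² + 352²) = 352 Ω
I = V/|Z| = 486 mA
V_L = I·|Z_L| = 0.486 × 7650 = 3720 V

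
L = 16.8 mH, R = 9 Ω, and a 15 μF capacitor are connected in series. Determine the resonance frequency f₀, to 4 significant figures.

ω₀ = 1/√(LC) = 1/√(0.0168 × 1.5e-05) = 1992 rad/s
f₀ = ω₀/(2π) = 317.0 Hz

317.0 Hz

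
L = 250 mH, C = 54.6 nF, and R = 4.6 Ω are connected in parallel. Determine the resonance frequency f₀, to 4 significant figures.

1.362 kHz

ω₀ = 1/√(LC) = 1/√(0.25 × 5.46e-08) = 8559 rad/s
f₀ = ω₀/(2π) = 1.362 kHz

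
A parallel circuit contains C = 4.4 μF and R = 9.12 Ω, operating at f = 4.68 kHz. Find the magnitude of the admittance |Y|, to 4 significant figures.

169.6 mS

ω = 2πf = 29410 rad/s
X_C = 1/(ωC) = 7.729 Ω
Parallel: admittances add. Y = 1/R + jωC
Y = (0.1096 + j0.1294) S
|Y| = 0.1696 S → |Z| = 1/|Y| = 5.896 Ω, ∠Z = −∠Y = -49.72°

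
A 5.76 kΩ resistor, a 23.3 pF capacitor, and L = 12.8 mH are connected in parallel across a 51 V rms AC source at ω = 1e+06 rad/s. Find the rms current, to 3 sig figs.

9.29 mA

X_L = ωL = 12800 Ω
X_C = 1/(ωC) = 42900 Ω
Parallel: admittances add. Y = 1/R + 1/(jωL) + jωC
Y = (0.000174 − j5.48e-05) S
|Y| = 0.000182 S → |Z| = 1/|Y| = 5490 Ω, ∠Z = −∠Y = 17.5°
I = V/|Z| = 51/5490 = 9.29 mA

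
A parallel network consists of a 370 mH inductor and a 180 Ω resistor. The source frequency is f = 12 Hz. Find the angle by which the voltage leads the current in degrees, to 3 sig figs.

81.2°

ω = 2πf = 75.40 rad/s
X_L = ωL = 27.9 Ω
Parallel: admittances add. Y = 1/R + 1/(jωL)
Y = (0.00556 − j0.0358) S
|Y| = 0.0363 S → |Z| = 1/|Y| = 27.6 Ω, ∠Z = −∠Y = 81.2°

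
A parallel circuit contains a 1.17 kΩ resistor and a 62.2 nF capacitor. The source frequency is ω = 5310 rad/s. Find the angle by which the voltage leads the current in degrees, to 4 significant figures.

X_C = 1/(ωC) = 3028 Ω
Parallel: admittances add. Y = 1/R + jωC
Y = (0.0008547 + j0.0003303) S
|Y| = 0.0009163 S → |Z| = 1/|Y| = 1091 Ω, ∠Z = −∠Y = -21.13°

-21.13°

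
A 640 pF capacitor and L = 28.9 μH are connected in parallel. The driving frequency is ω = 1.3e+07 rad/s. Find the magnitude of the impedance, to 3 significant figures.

177 Ω

X_L = ωL = 376 Ω
X_C = 1/(ωC) = 120 Ω
Parallel: admittances add. Y = 1/(jωL) + jωC
Y = (0 + j0.00566) S
|Y| = 0.00566 S → |Z| = 1/|Y| = 177 Ω, ∠Z = −∠Y = -90.0°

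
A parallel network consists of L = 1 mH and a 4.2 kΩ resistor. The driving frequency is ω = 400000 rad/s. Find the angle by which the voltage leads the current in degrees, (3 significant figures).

84.6°

X_L = ωL = 400 Ω
Parallel: admittances add. Y = 1/R + 1/(jωL)
Y = (0.000238 − j0.00250) S
|Y| = 0.00251 S → |Z| = 1/|Y| = 398 Ω, ∠Z = −∠Y = 84.6°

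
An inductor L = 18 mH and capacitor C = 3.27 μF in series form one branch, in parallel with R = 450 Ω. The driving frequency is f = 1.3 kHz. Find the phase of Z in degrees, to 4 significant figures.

ω = 2πf = 8168 rad/s
X_L = ωL = 147.0 Ω
X_C = 1/(ωC) = 37.44 Ω
Branch 1: Z₁ = R = 450.0 Ω
Branch 2 (series LC): Z₂ = j(X_L − X_C) = j109.6 Ω
Parallel: Z = Z₁Z₂/(Z₁+Z₂), |Z| = 106.5 Ω, ∠Z = 76.31°

76.31°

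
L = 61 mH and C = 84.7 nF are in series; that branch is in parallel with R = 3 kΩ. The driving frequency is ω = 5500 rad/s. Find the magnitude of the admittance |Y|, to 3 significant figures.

X_L = ωL = 336 Ω
X_C = 1/(ωC) = 2150 Ω
Branch 1: Z₁ = R = 3000 Ω
Branch 2 (series LC): Z₂ = j(X_L − X_C) = −j1810 Ω
Parallel: Z = Z₁Z₂/(Z₁+Z₂), |Z| = 1550 Ω, ∠Z = -58.9°
|Y| = 1/|Z| = 645 μS

645 μS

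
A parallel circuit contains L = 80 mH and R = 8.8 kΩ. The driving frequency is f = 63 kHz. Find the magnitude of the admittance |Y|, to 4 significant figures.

ω = 2πf = 395800 rad/s
X_L = ωL = 31670 Ω
Parallel: admittances add. Y = 1/R + 1/(jωL)
Y = (0.0001136 − j3.158e-05) S
|Y| = 0.0001179 S → |Z| = 1/|Y| = 8479 Ω, ∠Z = −∠Y = 15.53°

117.9 μS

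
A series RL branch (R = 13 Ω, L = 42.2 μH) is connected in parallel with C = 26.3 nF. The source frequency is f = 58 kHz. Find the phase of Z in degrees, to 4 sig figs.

41.48°

ω = 2πf = 364400 rad/s
X_L = ωL = 15.38 Ω
X_C = 1/(ωC) = 104.3 Ω
Branch 1 (R+jX_L): Z₁ = 13.00 + j15.38 Ω, |Z₁| = 20.14 Ω
Branch 2 (−jX_C): Z₂ = −j104.3 Ω
Parallel: Z = Z₁Z₂/(Z₁+Z₂), |Z| = 23.37 Ω, ∠Z = 41.48°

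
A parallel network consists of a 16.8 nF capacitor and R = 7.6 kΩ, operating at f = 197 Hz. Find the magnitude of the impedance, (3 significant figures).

7510 Ω

ω = 2πf = 1238 rad/s
X_C = 1/(ωC) = 48100 Ω
Parallel: admittances add. Y = 1/R + jωC
Y = (0.000132 + j2.08e-05) S
|Y| = 0.000133 S → |Z| = 1/|Y| = 7510 Ω, ∠Z = −∠Y = -8.98°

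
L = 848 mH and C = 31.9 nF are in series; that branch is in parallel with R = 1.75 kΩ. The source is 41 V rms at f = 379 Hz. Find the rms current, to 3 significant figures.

ω = 2πf = 2381 rad/s
X_L = ωL = 2020 Ω
X_C = 1/(ωC) = 13200 Ω
Branch 1: Z₁ = R = 1750 Ω
Branch 2 (series LC): Z₂ = j(X_L − X_C) = −j11100 Ω
Parallel: Z = Z₁Z₂/(Z₁+Z₂), |Z| = 1730 Ω, ∠Z = -8.92°
I = V/|Z| = 41/1730 = 23.7 mA

23.7 mA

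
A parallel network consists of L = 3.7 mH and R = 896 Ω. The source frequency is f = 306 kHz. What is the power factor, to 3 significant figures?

ω = 2πf = 1.923e+06 rad/s
X_L = ωL = 7110 Ω
Parallel: admittances add. Y = 1/R + 1/(jωL)
Y = (0.00112 − j0.000141) S
|Y| = 0.00112 S → |Z| = 1/|Y| = 889 Ω, ∠Z = −∠Y = 7.18°
cos φ = cos(7.18°) = 0.992

0.992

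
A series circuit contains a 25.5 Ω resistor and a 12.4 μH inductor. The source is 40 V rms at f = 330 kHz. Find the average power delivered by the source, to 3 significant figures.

31.1 W

ω = 2πf = 2.073e+06 rad/s
X_L = ωL = 25.7 Ω
Z = 25.5 + j25.7 Ω
|Z| = √(25.5² + 25.7²) = 36.2 Ω
∠Z = arctan(25.7/25.5) = 45.2°
I = V/|Z| = 1.10 A
P = VI cos φ = 40 × 1.10 × cos(45.2°) = 31.1 W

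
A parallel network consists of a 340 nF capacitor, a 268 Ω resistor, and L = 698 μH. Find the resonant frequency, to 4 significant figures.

ω₀ = 1/√(LC) = 1/√(0.000698 × 3.4e-07) = 64910 rad/s
f₀ = ω₀/(2π) = 10.33 kHz

10.33 kHz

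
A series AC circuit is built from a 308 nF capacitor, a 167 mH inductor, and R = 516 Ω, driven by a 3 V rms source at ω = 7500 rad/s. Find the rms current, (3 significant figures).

X_L = ωL = 1250 Ω
X_C = 1/(ωC) = 433 Ω
Net reactance X = X_L − X_C = 820 Ω
Z = 516 + j820 Ω
|Z| = √(516² + 820²) = 969 Ω
I = V/|Z| = 3/969 = 3.10 mA

3.10 mA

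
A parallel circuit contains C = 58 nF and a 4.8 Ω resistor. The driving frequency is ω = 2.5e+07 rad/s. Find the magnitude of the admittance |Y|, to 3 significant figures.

X_C = 1/(ωC) = 0.690 Ω
Parallel: admittances add. Y = 1/R + jωC
Y = (0.208 + j1.45) S
|Y| = 1.46 S → |Z| = 1/|Y| = 0.683 Ω, ∠Z = −∠Y = -81.8°

1.46 S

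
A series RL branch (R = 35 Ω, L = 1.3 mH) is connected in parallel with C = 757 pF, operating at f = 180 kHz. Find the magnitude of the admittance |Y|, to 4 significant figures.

177.1 μS

ω = 2πf = 1.131e+06 rad/s
X_L = ωL = 1470 Ω
X_C = 1/(ωC) = 1168 Ω
Branch 1 (R+jX_L): Z₁ = 35.00 + j1470 Ω, |Z₁| = 1471 Ω
Branch 2 (−jX_C): Z₂ = −j1168 Ω
Parallel: Z = Z₁Z₂/(Z₁+Z₂), |Z| = 5646 Ω, ∠Z = -84.76°
|Y| = 1/|Z| = 177.1 μS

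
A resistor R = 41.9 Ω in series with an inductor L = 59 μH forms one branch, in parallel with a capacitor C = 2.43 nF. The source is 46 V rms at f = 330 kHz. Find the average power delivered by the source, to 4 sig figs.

5.302 W

ω = 2πf = 2.073e+06 rad/s
X_L = ωL = 122.3 Ω
X_C = 1/(ωC) = 198.5 Ω
Branch 1 (R+jX_L): Z₁ = 41.90 + j122.3 Ω, |Z₁| = 129.3 Ω
Branch 2 (−jX_C): Z₂ = −j198.5 Ω
Parallel: Z = Z₁Z₂/(Z₁+Z₂), |Z| = 295.3 Ω, ∠Z = 42.27°
I = V/|Z| = 155.8 mA
P = VI cos φ = 46 × 0.1558 × cos(42.27°) = 5.302 W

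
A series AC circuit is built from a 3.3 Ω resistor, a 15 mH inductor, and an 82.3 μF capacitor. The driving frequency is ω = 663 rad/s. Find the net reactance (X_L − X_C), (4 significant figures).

X_L = ωL = 9.945 Ω
X_C = 1/(ωC) = 18.33 Ω
X = 9.945 − 18.33 = -8.382 Ω

-8.382 Ω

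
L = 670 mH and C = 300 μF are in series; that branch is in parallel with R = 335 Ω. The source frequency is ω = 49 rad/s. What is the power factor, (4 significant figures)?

X_L = ωL = 32.83 Ω
X_C = 1/(ωC) = 68.03 Ω
Branch 1: Z₁ = R = 335.0 Ω
Branch 2 (series LC): Z₂ = j(X_L − X_C) = −j35.20 Ω
Parallel: Z = Z₁Z₂/(Z₁+Z₂), |Z| = 35.00 Ω, ∠Z = -84.00°
cos φ = cos(-84.00°) = 0.1045

0.1045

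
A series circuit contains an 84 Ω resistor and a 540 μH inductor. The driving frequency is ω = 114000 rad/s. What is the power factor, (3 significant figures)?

X_L = ωL = 61.6 Ω
Z = 84.0 + j61.6 Ω
|Z| = √(84.0² + 61.6²) = 104 Ω
∠Z = arctan(61.6/84.0) = 36.2°
cos φ = cos(36.2°) = 0.807

0.807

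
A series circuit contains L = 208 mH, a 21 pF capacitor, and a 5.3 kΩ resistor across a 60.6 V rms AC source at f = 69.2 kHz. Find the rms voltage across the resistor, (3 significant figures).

16.2 V

ω = 2πf = 434800 rad/s
X_L = ωL = 90400 Ω
X_C = 1/(ωC) = 110000 Ω
Net reactance X = X_L − X_C = -19100 Ω
Z = 5300 − j19100 Ω
|Z| = √(5300² + 19100²) = 19800 Ω
I = V/|Z| = 3.06 mA
V_R = I·|Z_R| = 0.00306 × 5300 = 16.2 V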